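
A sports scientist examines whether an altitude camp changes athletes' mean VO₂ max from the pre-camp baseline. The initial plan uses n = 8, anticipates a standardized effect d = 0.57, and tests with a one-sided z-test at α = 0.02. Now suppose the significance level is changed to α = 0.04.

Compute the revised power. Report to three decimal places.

δ = d·√n = 0.57 × √8 = 1.6122 (unchanged). New critical value: z_{0.04} = 1.751.
Revised power = Φ(δ − 1.751) = Φ(-0.138) = 0.4449.

Power ≈ 0.445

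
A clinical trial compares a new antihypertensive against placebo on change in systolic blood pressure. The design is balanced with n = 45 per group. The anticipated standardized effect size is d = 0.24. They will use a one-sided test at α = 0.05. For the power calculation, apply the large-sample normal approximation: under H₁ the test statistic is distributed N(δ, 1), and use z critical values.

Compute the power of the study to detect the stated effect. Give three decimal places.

Power ≈ 0.306

Noncentrality parameter: δ = d·√(n/2) = 0.24 × √(45/2) = 1.1384
One-sided α = 0.05 → critical value z_{0.05} = 1.645.
Power = P(Z > 1.645 − δ) = Φ(-0.506) = 0.3063.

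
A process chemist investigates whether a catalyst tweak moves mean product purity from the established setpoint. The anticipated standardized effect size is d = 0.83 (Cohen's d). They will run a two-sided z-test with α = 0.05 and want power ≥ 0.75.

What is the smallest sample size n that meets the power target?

n = 11

For power 0.75 need Φ(δ − z_{0.025}) = 0.75, so δ = z_{0.025} + z_{0.25} = 1.960 + 0.674 = 2.634.
(For δ > 0 the lower-tail rejection region contributes negligibly to power, so the one-term inversion is standard.)
δ = d·√n ⇒ n = (δ/d)² = (2.634 / 0.83)² = 10.07.
Rounding up, n = 11.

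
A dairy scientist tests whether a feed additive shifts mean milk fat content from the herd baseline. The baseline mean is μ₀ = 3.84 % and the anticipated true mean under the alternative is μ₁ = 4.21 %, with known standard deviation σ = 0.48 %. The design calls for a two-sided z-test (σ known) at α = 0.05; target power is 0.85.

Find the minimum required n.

n = 16

Standardized effect: d = |μ₁ − μ₀| / σ = |4.21 − 3.84| / 0.48 = 0.7708
For power 0.85 need Φ(δ − z_{0.025}) = 0.85, so δ = z_{0.025} + z_{0.15} = 1.960 + 1.036 = 2.996.
(The Φ(−δ − z_{α/2}) term is vanishingly small for δ > 0 and is dropped in the standard sample-size formula.)
δ = d·√n ⇒ n = (δ/d)² = (2.996 / 0.7708)² = 15.11.
Round up to the next whole unit.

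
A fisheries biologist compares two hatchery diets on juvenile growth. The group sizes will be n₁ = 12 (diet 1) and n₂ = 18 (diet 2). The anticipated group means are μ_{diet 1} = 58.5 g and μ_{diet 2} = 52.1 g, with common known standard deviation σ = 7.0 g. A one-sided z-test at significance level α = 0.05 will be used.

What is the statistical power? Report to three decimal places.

Power ≈ 0.791

Standardized effect: d = |μ_{diet 1} − μ_{diet 2}| / σ = |58.5 − 52.1| / 7.0 = 0.9143
Noncentrality parameter: δ = d / √(1/n₁ + 1/n₂) = 0.9143 / √(1/12 + 1/18) = 2.4533
One-sided α = 0.05 → critical value z_{0.05} = 1.645.
Power = Φ(δ − 1.645) = Φ(0.808) = 0.7906.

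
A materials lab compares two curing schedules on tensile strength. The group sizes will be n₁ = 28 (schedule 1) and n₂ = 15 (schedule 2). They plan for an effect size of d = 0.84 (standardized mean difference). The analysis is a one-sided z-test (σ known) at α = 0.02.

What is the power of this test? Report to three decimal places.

Noncentrality parameter: δ = d / √(1/n₁ + 1/n₂) = 0.84 / √(1/28 + 1/15) = 2.6252
One-sided α = 0.02 → critical value z_{0.02} = 2.054.
Power = Φ(δ − 2.054) = Φ(0.571) = 0.7162.

Power ≈ 0.716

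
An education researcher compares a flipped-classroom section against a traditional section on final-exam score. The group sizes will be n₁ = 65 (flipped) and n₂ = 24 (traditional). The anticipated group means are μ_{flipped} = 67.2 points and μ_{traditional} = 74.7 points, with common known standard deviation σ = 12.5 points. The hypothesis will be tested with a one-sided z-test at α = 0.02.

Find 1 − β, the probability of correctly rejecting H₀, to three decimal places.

Standardized effect: d = |μ_{flipped} − μ_{traditional}| / σ = |67.2 − 74.7| / 12.5 = 0.6000
Noncentrality parameter: δ = d / √(1/n₁ + 1/n₂) = 0.6000 / √(1/65 + 1/24) = 2.5120
One-sided α = 0.02 → critical value z_{0.02} = 2.054.
Power = Φ(δ − 2.054) = Φ(0.458) = 0.6766.

Power ≈ 0.677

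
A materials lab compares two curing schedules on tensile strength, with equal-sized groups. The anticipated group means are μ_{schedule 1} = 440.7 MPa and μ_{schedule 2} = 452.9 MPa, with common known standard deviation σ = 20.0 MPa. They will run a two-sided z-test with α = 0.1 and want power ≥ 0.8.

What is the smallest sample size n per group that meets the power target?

Standardized effect: d = |μ_{schedule 1} − μ_{schedule 2}| / σ = |440.7 − 452.9| / 20.0 = 0.6100
Set Φ(δ − 1.645) = 0.8; then δ − 1.645 = Φ⁻¹(0.8) = 0.842, giving δ = 2.486.
(Ignoring the negligible lower-tail rejection probability gives the usual closed-form inversion.)
δ = d·√(n/2) ⇒ n = 2(δ/d)² = 2 × (2.486 / 0.6100)² = 33.23.
Round up to the next whole unit.

n = 34 per group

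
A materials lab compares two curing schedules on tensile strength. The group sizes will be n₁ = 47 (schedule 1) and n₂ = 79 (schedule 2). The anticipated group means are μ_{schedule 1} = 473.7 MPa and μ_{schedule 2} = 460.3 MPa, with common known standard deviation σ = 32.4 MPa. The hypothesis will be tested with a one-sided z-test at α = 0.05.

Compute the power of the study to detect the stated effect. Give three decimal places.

Power ≈ 0.726

Standardized effect: d = |μ_{schedule 1} − μ_{schedule 2}| / σ = |473.7 − 460.3| / 32.4 = 0.4136
Noncentrality parameter: δ = d / √(1/n₁ + 1/n₂) = 0.4136 / √(1/47 + 1/79) = 2.2451
Critical value for a one-sided test at α = 0.05: z_α = 1.645.
Power = Φ(δ − 1.645) = Φ(0.600) = 0.7258.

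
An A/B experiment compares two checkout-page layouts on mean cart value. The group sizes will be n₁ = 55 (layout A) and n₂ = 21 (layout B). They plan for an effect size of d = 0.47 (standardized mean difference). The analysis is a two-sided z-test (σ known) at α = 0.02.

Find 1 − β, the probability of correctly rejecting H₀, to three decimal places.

Noncentrality parameter: λ = d / √(1/n₁ + 1/n₂) = 0.47 / √(1/55 + 1/21) = 1.8322
Two-sided α = 0.02 → critical value z_{0.01} = 2.326.
Power = Φ(λ − 2.326) + Φ(−λ − 2.326) = Φ(-0.494) + Φ(-4.159) = 0.3106 + 0.0000 = 0.3106.

Power ≈ 0.311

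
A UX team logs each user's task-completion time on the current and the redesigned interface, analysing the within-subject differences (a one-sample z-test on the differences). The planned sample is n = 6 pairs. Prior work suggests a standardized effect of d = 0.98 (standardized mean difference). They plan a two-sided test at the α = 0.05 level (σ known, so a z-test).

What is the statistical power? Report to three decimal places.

Power ≈ 0.670

Noncentrality parameter: δ = d·√n = 0.98 × √6 = 2.4005
Critical value for a two-sided test at α = 0.05: z_{α/2} = 1.960.
Power = Φ(δ − 1.960) + Φ(−δ − 1.960) = Φ(0.441) + Φ(-4.360) = 0.6702 + 0.0000 = 0.6702.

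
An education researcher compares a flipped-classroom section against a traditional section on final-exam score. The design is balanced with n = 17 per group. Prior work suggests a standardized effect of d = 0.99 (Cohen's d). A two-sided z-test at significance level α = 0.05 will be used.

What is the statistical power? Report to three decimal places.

Noncentrality parameter: δ = d·√(n/2) = 0.99 × √(17/2) = 2.8863
Critical value for a two-sided test at α = 0.05: z_{α/2} = 1.960.
Power = Φ(δ − 1.960) + Φ(−δ − 1.960) = Φ(0.926) + Φ(-4.846) = 0.8229 + 0.0000 = 0.8229.

Power ≈ 0.823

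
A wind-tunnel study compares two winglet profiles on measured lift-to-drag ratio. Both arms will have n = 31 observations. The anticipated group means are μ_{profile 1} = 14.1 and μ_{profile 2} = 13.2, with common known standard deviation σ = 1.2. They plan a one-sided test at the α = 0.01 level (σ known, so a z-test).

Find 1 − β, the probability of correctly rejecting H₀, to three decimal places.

Standardized effect: d = |μ_{profile 1} − μ_{profile 2}| / σ = |14.1 − 13.2| / 1.2 = 0.7500
Noncentrality parameter: δ = d·√(n/2) = 0.7500 × √(31/2) = 2.9528
Critical value for a one-sided test at α = 0.01: z_α = 2.326.
Power = P(Z > 2.326 − δ) = Φ(0.626) = 0.7345.

Power ≈ 0.734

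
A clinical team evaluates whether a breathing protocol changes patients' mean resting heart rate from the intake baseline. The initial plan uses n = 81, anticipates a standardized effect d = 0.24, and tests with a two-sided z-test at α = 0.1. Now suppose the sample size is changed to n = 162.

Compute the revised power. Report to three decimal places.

With n = 162: δ = d·√n = 0.24 × √162 = 3.0547. Critical value z_{0.05} = 1.645.
Revised power = Φ(δ − 1.645) + Φ(−δ − 1.645) = Φ(1.410) + Φ(-4.700) = 0.9207 + 0.0000 = 0.9207.

Power ≈ 0.921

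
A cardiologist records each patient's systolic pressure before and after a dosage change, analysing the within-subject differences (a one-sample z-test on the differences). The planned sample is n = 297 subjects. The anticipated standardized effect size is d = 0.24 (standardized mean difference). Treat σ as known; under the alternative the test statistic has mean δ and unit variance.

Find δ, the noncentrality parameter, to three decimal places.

δ ≈ 4.136

δ = d·√n = 0.24 × √297 = 4.1361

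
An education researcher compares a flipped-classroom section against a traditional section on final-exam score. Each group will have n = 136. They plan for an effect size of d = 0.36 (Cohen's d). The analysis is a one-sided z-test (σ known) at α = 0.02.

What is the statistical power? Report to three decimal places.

Power ≈ 0.820

Noncentrality parameter: δ = d·√(n/2) = 0.36 × √(136/2) = 2.9686
One-sided α = 0.02 → critical value z_{0.02} = 2.054.
Power = Φ(δ − 2.054) = Φ(0.915) = 0.8199.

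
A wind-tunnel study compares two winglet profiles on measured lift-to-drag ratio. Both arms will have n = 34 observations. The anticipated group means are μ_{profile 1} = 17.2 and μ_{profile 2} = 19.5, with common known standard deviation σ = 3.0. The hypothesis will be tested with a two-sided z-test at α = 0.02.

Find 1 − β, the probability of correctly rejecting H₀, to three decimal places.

Power ≈ 0.798

Standardized effect: d = |μ_{profile 1} − μ_{profile 2}| / σ = |17.2 − 19.5| / 3.0 = 0.7667
Noncentrality parameter: δ = d·√(n/2) = 0.7667 × √(34/2) = 3.1610
Critical value for a two-sided test at α = 0.02: z_{α/2} = 2.326.
Power = Φ(δ − 2.326) + Φ(−δ − 2.326) = Φ(0.835) + Φ(-5.487) = 0.7981 + 0.0000 = 0.7981.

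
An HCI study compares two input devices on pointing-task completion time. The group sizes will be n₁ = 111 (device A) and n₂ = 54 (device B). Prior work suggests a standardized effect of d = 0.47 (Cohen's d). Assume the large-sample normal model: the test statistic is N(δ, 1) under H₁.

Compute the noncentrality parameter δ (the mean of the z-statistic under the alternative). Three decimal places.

δ ≈ 2.833

The noncentrality parameter scales effect size by the design's sample-size factor: δ = d / √(1/n₁ + 1/n₂) = 0.47 / √(1/111 + 1/54) = 2.8328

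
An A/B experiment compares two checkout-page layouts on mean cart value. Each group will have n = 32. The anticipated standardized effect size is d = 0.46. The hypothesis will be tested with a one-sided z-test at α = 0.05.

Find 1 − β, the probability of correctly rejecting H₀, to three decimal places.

Noncentrality parameter: δ = d·√(n/2) = 0.46 × √(32/2) = 1.8400
Critical value for a one-sided test at α = 0.05: z_α = 1.645.
Power = Φ(δ − 1.645) = Φ(0.195) = 0.5774.

Power ≈ 0.577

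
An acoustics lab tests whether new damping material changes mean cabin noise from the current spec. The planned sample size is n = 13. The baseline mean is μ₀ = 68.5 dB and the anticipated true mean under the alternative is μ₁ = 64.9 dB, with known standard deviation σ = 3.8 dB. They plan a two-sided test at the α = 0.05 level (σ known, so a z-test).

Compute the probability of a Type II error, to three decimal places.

β ≈ 0.073

Standardized effect: d = |μ₁ − μ₀| / σ = |64.9 − 68.5| / 3.8 = 0.9474
Noncentrality parameter: δ = d·√n = 0.9474 × √13 = 3.4158
Two-sided α = 0.05 → critical value z_{0.025} = 1.960.
Power = Φ(δ − 1.960) + Φ(−δ − 1.960) = Φ(1.456) + Φ(-5.376) = 0.9273 + 0.0000 = 0.9273.
Type II error: β = 1 − power = 1 − 0.9273 = 0.0727.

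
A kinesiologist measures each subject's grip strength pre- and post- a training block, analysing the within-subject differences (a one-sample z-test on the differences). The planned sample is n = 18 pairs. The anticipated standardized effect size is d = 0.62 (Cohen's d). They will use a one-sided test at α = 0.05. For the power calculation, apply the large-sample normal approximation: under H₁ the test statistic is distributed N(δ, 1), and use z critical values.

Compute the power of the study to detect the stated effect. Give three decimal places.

Noncentrality parameter: δ = d·√n = 0.62 × √18 = 2.6304
Critical value for a one-sided test at α = 0.05: z_α = 1.645.
Power = Φ(δ − 1.645) = Φ(0.986) = 0.8378.

Power ≈ 0.838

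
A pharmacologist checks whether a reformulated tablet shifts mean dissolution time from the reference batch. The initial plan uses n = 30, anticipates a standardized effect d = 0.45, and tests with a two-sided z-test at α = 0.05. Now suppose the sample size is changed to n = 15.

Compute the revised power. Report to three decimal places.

Power ≈ 0.414

With n = 15: δ = d·√n = 0.45 × √15 = 1.7428. Critical value z_{0.025} = 1.960.
Revised power = Φ(δ − 1.960) + Φ(−δ − 1.960) = Φ(-0.217) + Φ(-3.703) = 0.4141 + 0.0001 = 0.4142.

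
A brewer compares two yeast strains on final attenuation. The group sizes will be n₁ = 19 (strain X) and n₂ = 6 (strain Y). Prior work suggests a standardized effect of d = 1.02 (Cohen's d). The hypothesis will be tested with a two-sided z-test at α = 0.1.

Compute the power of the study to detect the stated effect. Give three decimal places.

Power ≈ 0.703

Noncentrality parameter: λ = d / √(1/n₁ + 1/n₂) = 1.02 / √(1/19 + 1/6) = 2.1781
Critical value for a two-sided test at α = 0.1: z_{α/2} = 1.645.
Power = Φ(λ − 1.645) + Φ(−λ − 1.645) = Φ(0.533) + Φ(-3.823) = 0.7031 + 0.0001 = 0.7031.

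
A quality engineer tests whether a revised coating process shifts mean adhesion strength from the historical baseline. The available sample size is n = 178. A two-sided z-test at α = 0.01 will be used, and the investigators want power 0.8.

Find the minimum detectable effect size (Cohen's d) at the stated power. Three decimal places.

d ≈ 0.256

Required noncentrality: δ = z_{0.005} + z_{0.20} = 2.576 + 0.842 = 3.417.
(The second rejection-region term Φ(−δ − z_{α/2}) is negligible and dropped.)
δ = d·√n ⇒ d = δ/√n = 3.417/√178 = 0.2561.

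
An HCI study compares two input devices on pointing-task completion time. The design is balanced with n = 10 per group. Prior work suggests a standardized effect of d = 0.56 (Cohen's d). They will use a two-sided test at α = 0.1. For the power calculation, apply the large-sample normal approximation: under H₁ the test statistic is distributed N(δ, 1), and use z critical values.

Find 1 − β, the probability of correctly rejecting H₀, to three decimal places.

Noncentrality parameter: δ = d·√(n/2) = 0.56 × √(10/2) = 1.2522
Critical value for a two-sided test at α = 0.1: z_{α/2} = 1.645.
Power = Φ(δ − 1.645) + Φ(−δ − 1.645) = Φ(-0.393) + Φ(-2.897) = 0.3473 + 0.0019 = 0.3492.

Power ≈ 0.349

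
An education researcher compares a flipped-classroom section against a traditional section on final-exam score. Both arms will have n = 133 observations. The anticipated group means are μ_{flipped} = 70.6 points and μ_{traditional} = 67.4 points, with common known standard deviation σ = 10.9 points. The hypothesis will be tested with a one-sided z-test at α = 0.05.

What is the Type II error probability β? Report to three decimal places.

β ≈ 0.227

Standardized effect: d = |μ_{flipped} − μ_{traditional}| / σ = |70.6 − 67.4| / 10.9 = 0.2936
Noncentrality parameter: δ = d·√(n/2) = 0.2936 × √(133/2) = 2.3941
Critical value for a one-sided test at α = 0.05: z_α = 1.645.
Power = Φ(δ − 1.645) = Φ(0.749) = 0.7731.
Type II error: β = 1 − power = 1 − 0.7731 = 0.2269.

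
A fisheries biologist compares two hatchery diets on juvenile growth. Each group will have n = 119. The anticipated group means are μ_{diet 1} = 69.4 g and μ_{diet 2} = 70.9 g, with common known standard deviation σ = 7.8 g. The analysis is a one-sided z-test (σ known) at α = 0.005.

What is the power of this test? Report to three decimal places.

Power ≈ 0.137

Standardized effect: d = |μ_{diet 1} − μ_{diet 2}| / σ = |69.4 − 70.9| / 7.8 = 0.1923
Noncentrality parameter: δ = d·√(n/2) = 0.1923 × √(119/2) = 1.4834
One-sided α = 0.005 → critical value z_{0.005} = 2.576.
Power = Φ(δ − 2.576) = Φ(-1.092) = 0.1373.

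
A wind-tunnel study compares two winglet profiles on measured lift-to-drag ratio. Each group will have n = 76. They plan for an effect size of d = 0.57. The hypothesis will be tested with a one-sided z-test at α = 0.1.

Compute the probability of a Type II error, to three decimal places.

β ≈ 0.013

Noncentrality parameter: δ = d·√(n/2) = 0.57 × √(76/2) = 3.5137
Critical value for a one-sided test at α = 0.1: z_α = 1.282.
Power = Φ(δ − 1.282) = Φ(2.232) = 0.9872.
Type II error: β = 1 − power = 1 − 0.9872 = 0.0128.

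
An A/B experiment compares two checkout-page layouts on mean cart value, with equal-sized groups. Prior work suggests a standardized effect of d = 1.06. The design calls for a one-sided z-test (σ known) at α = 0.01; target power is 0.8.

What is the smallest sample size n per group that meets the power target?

Set Φ(δ − 2.326) = 0.8; then δ − 2.326 = Φ⁻¹(0.8) = 0.842, giving δ = 3.168.
δ = d·√(n/2) ⇒ n = 2(δ/d)² = 2 × (3.168 / 1.06)² = 17.86.
Rounding up, n = 18 per group.

n = 18 per group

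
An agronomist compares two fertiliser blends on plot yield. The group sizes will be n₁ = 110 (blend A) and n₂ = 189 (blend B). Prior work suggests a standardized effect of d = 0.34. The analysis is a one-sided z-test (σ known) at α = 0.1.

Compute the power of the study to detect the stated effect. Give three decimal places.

Noncentrality parameter: δ = d / √(1/n₁ + 1/n₂) = 0.34 / √(1/110 + 1/189) = 2.8351
One-sided α = 0.1 → critical value z_{0.1} = 1.282.
Power = Φ(δ − 1.282) = Φ(1.554) = 0.9399.

Power ≈ 0.940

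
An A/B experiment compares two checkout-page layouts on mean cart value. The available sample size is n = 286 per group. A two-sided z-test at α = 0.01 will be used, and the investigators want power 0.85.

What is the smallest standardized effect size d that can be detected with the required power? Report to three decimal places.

Required noncentrality: δ = z_{0.005} + z_{0.15} = 2.576 + 1.036 = 3.612.
(The second rejection-region term Φ(−δ − z_{α/2}) is negligible and dropped.)
δ = d·√(n/2) ⇒ d = δ/√(n/2) = 3.612/√(286/2) = 0.3021.

d ≈ 0.302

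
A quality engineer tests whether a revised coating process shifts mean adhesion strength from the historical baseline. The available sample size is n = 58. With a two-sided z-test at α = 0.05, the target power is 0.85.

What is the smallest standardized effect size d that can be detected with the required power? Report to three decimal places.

d ≈ 0.393

Need Φ(δ − 1.960) = 0.85, so δ = 1.960 + 1.036 = 2.996.
(Lower-tail contribution to power is negligible for δ > 0.)
δ = d·√n ⇒ d = δ/√n = 2.996/√58 = 0.3934.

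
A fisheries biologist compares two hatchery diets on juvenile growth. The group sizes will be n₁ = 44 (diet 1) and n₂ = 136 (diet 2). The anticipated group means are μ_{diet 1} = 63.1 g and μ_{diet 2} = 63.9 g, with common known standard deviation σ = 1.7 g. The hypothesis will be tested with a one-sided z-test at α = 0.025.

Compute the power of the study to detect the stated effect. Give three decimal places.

Power ≈ 0.774

Standardized effect: d = |μ_{diet 1} − μ_{diet 2}| / σ = |63.1 − 63.9| / 1.7 = 0.4706
Noncentrality parameter: δ = d / √(1/n₁ + 1/n₂) = 0.4706 / √(1/44 + 1/136) = 2.7133
Critical value for a one-sided test at α = 0.025: z_α = 1.960.
Power = Φ(δ − 1.960) = Φ(0.753) = 0.7744.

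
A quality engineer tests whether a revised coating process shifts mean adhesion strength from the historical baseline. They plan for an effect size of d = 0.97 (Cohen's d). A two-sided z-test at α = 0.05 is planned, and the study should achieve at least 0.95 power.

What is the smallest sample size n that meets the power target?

For power 0.95 need Φ(δ − z_{0.025}) = 0.95, so δ = z_{0.025} + z_{0.05} = 1.960 + 1.645 = 3.605.
(Ignoring the negligible lower-tail rejection probability gives the usual closed-form inversion.)
δ = d·√n ⇒ n = (δ/d)² = (3.605 / 0.97)² = 13.81.
Round up to the next whole unit.

n = 14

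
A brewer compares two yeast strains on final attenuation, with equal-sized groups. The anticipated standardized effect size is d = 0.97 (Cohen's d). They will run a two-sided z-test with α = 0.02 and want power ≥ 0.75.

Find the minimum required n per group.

For power 0.75 need Φ(δ − z_{0.01}) = 0.75, so δ = z_{0.01} + z_{0.25} = 2.326 + 0.674 = 3.001.
(For δ > 0 the lower-tail rejection region contributes negligibly to power, so the one-term inversion is standard.)
δ = d·√(n/2) ⇒ n = 2(δ/d)² = 2 × (3.001 / 0.97)² = 19.14.
Round up to the next whole unit.

n = 20 per group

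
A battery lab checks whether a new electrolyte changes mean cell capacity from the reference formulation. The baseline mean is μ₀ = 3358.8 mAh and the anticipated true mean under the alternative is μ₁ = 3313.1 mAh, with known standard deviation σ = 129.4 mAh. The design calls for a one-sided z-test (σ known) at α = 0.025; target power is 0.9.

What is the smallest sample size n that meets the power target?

n = 85

Standardized effect: d = |μ₁ − μ₀| / σ = |3313.1 − 3358.8| / 129.4 = 0.3532
For power 0.9 need Φ(δ − z_{0.025}) = 0.9, so δ = z_{0.025} + z_{0.10} = 1.960 + 1.282 = 3.242.
δ = d·√n ⇒ n = (δ/d)² = (3.242 / 0.3532)² = 84.24.
Round up to the next whole unit.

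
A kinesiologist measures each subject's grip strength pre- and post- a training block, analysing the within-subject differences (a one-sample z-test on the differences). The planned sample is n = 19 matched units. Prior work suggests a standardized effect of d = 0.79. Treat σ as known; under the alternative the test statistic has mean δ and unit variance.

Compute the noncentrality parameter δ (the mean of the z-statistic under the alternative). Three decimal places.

δ ≈ 3.444

The noncentrality parameter scales effect size by the design's sample-size factor: δ = d·√n = 0.79 × √19 = 3.4435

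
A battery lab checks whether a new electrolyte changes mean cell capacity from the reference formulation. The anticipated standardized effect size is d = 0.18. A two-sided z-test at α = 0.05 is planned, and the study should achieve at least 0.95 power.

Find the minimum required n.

For power 0.95 need Φ(δ − z_{0.025}) = 0.95, so δ = z_{0.025} + z_{0.05} = 1.960 + 1.645 = 3.605.
(Ignoring the negligible lower-tail rejection probability gives the usual closed-form inversion.)
δ = d·√n ⇒ n = (δ/d)² = (3.605 / 0.18)² = 401.07.
Rounding up, n = 402.

n = 402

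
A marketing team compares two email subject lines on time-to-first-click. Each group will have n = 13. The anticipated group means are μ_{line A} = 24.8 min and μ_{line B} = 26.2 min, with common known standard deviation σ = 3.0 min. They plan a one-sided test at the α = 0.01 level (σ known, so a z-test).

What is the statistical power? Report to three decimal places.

Power ≈ 0.128

Standardized effect: d = |μ_{line A} − μ_{line B}| / σ = |24.8 − 26.2| / 3.0 = 0.4667
Noncentrality parameter: δ = d·√(n/2) = 0.4667 × √(13/2) = 1.1898
Critical value for a one-sided test at α = 0.01: z_α = 2.326.
Power = Φ(δ − 2.326) = Φ(-1.137) = 0.1279.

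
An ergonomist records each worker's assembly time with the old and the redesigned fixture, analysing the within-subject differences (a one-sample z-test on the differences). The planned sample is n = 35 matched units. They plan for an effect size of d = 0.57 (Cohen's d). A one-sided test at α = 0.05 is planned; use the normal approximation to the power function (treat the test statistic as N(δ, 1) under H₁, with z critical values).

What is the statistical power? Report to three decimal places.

Noncentrality parameter: δ = d·√n = 0.57 × √35 = 3.3722
One-sided α = 0.05 → critical value z_{0.05} = 1.645.
Power = P(Z > 1.645 − δ) = Φ(1.727) = 0.9579.

Power ≈ 0.958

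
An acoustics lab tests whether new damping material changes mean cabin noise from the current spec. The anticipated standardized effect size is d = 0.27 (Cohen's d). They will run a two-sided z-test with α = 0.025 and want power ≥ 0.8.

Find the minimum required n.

n = 131

For power 0.8 need Φ(δ − z_{0.0125}) = 0.8, so δ = z_{0.0125} + z_{0.20} = 2.241 + 0.842 = 3.083.
(Ignoring the negligible lower-tail rejection probability gives the usual closed-form inversion.)
δ = d·√n ⇒ n = (δ/d)² = (3.083 / 0.27)² = 130.38.
Round up to the next whole unit.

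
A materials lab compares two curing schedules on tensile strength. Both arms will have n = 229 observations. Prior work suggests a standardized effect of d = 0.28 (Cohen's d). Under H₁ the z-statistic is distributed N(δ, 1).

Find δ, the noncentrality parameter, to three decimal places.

δ ≈ 2.996

The noncentrality parameter scales effect size by the design's sample-size factor: δ = d·√(n/2) = 0.28 × √(229/2) = 2.9961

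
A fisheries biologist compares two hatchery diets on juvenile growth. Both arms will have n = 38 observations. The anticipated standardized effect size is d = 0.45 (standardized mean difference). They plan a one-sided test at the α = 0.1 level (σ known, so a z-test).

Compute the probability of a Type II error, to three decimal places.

Noncentrality parameter: δ = d·√(n/2) = 0.45 × √(38/2) = 1.9615
Critical value for a one-sided test at α = 0.1: z_α = 1.282.
Power = P(Z > 1.282 − δ) = Φ(0.680) = 0.7517.
Type II error: β = 1 − power = 1 − 0.7517 = 0.2483.

β ≈ 0.248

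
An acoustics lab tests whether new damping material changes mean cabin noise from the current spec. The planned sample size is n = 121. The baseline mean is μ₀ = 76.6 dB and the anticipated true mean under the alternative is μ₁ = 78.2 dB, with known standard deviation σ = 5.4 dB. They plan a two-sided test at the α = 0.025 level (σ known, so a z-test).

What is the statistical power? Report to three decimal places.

Standardized effect: d = |μ₁ − μ₀| / σ = |78.2 − 76.6| / 5.4 = 0.2963
Noncentrality parameter: δ = d·√n = 0.2963 × √121 = 3.2593
Critical value for a two-sided test at α = 0.025: z_{α/2} = 2.241.
Power = Φ(δ − 2.241) + Φ(−δ − 2.241) = Φ(1.018) + Φ(-5.501) = 0.8456 + 0.0000 = 0.8456.

Power ≈ 0.846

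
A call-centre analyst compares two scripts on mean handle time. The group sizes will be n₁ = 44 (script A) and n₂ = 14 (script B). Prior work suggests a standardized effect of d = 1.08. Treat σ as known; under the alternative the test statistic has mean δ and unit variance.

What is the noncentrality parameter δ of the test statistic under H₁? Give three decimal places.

δ ≈ 3.520

δ = d / √(1/n₁ + 1/n₂) = 1.08 / √(1/44 + 1/14) = 3.5197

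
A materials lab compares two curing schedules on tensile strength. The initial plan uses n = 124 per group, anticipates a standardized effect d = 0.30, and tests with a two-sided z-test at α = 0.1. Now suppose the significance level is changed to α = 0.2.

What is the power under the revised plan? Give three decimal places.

Power ≈ 0.860

δ = d·√(n/2) = 0.30 × √(124/2) = 2.3622 (unchanged). New critical value: z_{0.1} = 1.282.
Revised power = Φ(δ − 1.282) + Φ(−δ − 1.282) = Φ(1.081) + Φ(-3.644) = 0.8601 + 0.0001 = 0.8602.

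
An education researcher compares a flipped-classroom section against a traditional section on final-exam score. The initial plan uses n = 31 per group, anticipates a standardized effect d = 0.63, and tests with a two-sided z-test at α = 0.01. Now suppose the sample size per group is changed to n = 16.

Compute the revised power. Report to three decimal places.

Power ≈ 0.214

With n = 16 per group: δ = d·√(n/2) = 0.63 × √(16/2) = 1.7819. Critical value z_{0.005} = 2.576.
Revised power = Φ(δ − 2.576) + Φ(−δ − 2.576) = Φ(-0.794) + Φ(-4.358) = 0.2136 + 0.0000 = 0.2136.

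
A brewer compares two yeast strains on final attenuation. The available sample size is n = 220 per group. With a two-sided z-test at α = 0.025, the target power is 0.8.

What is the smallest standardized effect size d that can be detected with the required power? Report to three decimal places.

d ≈ 0.294

Need Φ(δ − 2.241) = 0.8, so δ = 2.241 + 0.842 = 3.083.
(Lower-tail contribution to power is negligible for δ > 0.)
δ = d·√(n/2) ⇒ d = δ/√(n/2) = 3.083/√(220/2) = 0.2940.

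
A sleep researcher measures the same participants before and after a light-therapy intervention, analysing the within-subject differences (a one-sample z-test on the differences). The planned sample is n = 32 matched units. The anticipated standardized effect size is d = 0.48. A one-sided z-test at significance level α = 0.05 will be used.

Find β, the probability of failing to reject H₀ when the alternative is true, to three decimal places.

Noncentrality parameter: δ = d·√n = 0.48 × √32 = 2.7153
One-sided α = 0.05 → critical value z_{0.05} = 1.645.
Power = Φ(δ − 1.645) = Φ(1.070) = 0.8578.
Type II error: β = 1 − power = 1 − 0.8578 = 0.1422.

β ≈ 0.142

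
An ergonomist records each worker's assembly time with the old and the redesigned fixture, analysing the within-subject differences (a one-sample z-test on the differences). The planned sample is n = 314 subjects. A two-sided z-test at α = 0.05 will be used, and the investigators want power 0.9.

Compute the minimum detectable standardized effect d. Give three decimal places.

Need Φ(δ − 1.960) = 0.9, so δ = 1.960 + 1.282 = 3.242.
(The second rejection-region term Φ(−δ − z_{α/2}) is negligible and dropped.)
δ = d·√n ⇒ d = δ/√n = 3.242/√314 = 0.1829.

d ≈ 0.183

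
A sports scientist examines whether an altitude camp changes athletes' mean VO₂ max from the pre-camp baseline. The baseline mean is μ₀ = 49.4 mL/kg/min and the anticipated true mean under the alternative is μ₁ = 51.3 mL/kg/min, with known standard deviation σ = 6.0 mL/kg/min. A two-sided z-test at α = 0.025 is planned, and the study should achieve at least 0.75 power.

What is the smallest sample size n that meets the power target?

Standardized effect: d = |μ₁ − μ₀| / σ = |51.3 − 49.4| / 6.0 = 0.3167
For power 0.75 need Φ(δ − z_{0.0125}) = 0.75, so δ = z_{0.0125} + z_{0.25} = 2.241 + 0.674 = 2.916.
(For δ > 0 the lower-tail rejection region contributes negligibly to power, so the one-term inversion is standard.)
δ = d·√n ⇒ n = (δ/d)² = (2.916 / 0.3167)² = 84.79.
Round up to the next whole unit.

n = 85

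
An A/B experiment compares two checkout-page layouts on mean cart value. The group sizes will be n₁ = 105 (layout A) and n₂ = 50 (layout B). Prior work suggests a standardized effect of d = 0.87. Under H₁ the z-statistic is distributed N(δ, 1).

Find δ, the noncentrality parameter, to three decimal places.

δ ≈ 5.063

The noncentrality parameter scales effect size by the design's sample-size factor: δ = d / √(1/n₁ + 1/n₂) = 0.87 / √(1/105 + 1/50) = 5.0633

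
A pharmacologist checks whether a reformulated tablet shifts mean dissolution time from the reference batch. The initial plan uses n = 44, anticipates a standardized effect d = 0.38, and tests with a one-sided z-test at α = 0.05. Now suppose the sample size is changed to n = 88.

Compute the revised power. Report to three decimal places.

With n = 88: δ = d·√n = 0.38 × √88 = 3.5647. Critical value z_{0.05} = 1.645.
Revised power = Φ(δ − 1.645) = Φ(1.920) = 0.9726.

Power ≈ 0.973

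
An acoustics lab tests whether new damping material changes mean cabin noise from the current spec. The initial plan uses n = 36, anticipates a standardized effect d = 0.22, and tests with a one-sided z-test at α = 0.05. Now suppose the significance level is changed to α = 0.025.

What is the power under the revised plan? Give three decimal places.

δ = d·√n = 0.22 × √36 = 1.3200 (unchanged). New critical value: z_{0.025} = 1.960.
Revised power = P(Z > 1.960 − δ) = Φ(-0.640) = 0.2611.

Power ≈ 0.261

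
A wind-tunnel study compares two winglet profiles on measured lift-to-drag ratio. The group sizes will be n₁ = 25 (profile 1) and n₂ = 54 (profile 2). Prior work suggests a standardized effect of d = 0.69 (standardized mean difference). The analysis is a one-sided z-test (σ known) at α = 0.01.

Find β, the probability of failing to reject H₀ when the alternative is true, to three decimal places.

β ≈ 0.299

Noncentrality parameter: δ = d / √(1/n₁ + 1/n₂) = 0.69 / √(1/25 + 1/54) = 2.8523
Critical value for a one-sided test at α = 0.01: z_α = 2.326.
Power = P(Z > 2.326 − δ) = Φ(0.526) = 0.7006.
Type II error: β = 1 − power = 1 − 0.7006 = 0.2994.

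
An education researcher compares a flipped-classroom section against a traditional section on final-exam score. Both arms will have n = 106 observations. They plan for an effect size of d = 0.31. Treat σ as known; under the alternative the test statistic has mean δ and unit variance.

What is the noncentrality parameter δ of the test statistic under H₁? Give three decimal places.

δ ≈ 2.257

The noncentrality parameter scales effect size by the design's sample-size factor: δ = d·√(n/2) = 0.31 × √(106/2) = 2.2568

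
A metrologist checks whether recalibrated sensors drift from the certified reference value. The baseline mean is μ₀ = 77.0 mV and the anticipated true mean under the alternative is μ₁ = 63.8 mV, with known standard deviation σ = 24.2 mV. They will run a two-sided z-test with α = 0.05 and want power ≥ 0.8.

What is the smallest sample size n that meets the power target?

n = 27

Standardized effect: d = |μ₁ − μ₀| / σ = |63.8 − 77.0| / 24.2 = 0.5455
For power 0.8 need Φ(δ − z_{0.025}) = 0.8, so δ = z_{0.025} + z_{0.20} = 1.960 + 0.842 = 2.802.
(The Φ(−δ − z_{α/2}) term is vanishingly small for δ > 0 and is dropped in the standard sample-size formula.)
δ = d·√n ⇒ n = (δ/d)² = (2.802 / 0.5455)² = 26.38.
Round up to the next whole unit.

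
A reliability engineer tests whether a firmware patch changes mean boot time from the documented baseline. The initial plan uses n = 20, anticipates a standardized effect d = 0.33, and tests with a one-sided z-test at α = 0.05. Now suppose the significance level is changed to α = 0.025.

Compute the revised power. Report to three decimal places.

δ = d·√n = 0.33 × √20 = 1.4758 (unchanged). New critical value: z_{0.025} = 1.960.
Revised power = Φ(δ − 1.960) = Φ(-0.484) = 0.3141.

Power ≈ 0.314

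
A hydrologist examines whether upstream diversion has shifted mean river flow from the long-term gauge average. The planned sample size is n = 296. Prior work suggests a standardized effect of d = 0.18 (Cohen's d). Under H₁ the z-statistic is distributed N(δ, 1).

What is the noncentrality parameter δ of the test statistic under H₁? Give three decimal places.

The noncentrality parameter scales effect size by the design's sample-size factor: δ = d·√n = 0.18 × √296 = 3.0968

δ ≈ 3.097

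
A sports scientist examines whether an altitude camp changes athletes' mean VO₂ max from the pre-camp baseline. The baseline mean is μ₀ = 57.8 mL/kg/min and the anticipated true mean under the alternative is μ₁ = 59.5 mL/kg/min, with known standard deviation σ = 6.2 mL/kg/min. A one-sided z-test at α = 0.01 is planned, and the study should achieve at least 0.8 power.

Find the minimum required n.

Standardized effect: d = |μ₁ − μ₀| / σ = |59.5 − 57.8| / 6.2 = 0.2742
For power 0.8 need Φ(δ − z_{0.01}) = 0.8, so δ = z_{0.01} + z_{0.20} = 2.326 + 0.842 = 3.168.
δ = d·√n ⇒ n = (δ/d)² = (3.168 / 0.2742)² = 133.49.
Round up to the next whole unit.

n = 134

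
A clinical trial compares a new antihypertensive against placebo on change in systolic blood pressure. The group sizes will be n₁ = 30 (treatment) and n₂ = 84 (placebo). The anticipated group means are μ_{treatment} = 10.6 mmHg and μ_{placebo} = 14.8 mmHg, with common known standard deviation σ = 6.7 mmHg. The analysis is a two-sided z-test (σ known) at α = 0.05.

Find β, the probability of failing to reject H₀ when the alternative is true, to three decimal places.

Standardized effect: d = |μ_{treatment} − μ_{placebo}| / σ = |10.6 − 14.8| / 6.7 = 0.6269
Noncentrality parameter: δ = d / √(1/n₁ + 1/n₂) = 0.6269 / √(1/30 + 1/84) = 2.9473
Two-sided α = 0.05 → critical value z_{0.025} = 1.960.
Power = Φ(δ − 1.960) + Φ(−δ − 1.960) = Φ(0.987) + Φ(-4.907) = 0.8383 + 0.0000 = 0.8383.
Type II error: β = 1 − power = 1 − 0.8383 = 0.1617.

β ≈ 0.162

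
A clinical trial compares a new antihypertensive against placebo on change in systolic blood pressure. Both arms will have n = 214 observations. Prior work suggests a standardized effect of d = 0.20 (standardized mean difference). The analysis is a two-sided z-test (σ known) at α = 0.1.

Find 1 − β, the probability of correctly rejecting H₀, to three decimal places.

Power ≈ 0.664

Noncentrality parameter: δ = d·√(n/2) = 0.20 × √(214/2) = 2.0688
Two-sided α = 0.1 → critical value z_{0.05} = 1.645.
Power = Φ(δ − 1.645) + Φ(−δ − 1.645) = Φ(0.424) + Φ(-3.714) = 0.6642 + 0.0001 = 0.6643.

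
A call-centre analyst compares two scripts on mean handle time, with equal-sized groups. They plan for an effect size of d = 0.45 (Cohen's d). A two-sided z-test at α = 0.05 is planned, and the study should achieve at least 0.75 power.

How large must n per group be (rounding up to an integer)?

n = 69 per group

For power 0.75 need Φ(δ − z_{0.025}) = 0.75, so δ = z_{0.025} + z_{0.25} = 1.960 + 0.674 = 2.634.
(The Φ(−δ − z_{α/2}) term is vanishingly small for δ > 0 and is dropped in the standard sample-size formula.)
δ = d·√(n/2) ⇒ n = 2(δ/d)² = 2 × (2.634 / 0.45)² = 68.55.
Round up to the next whole unit.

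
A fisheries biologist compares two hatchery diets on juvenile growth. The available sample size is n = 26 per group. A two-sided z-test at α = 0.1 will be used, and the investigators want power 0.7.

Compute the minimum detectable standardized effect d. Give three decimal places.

Required noncentrality: δ = z_{0.05} + z_{0.30} = 1.645 + 0.524 = 2.169.
(The second rejection-region term Φ(−δ − z_{α/2}) is negligible and dropped.)
δ = d·√(n/2) ⇒ d = δ/√(n/2) = 2.169/√(26/2) = 0.6016.

d ≈ 0.602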